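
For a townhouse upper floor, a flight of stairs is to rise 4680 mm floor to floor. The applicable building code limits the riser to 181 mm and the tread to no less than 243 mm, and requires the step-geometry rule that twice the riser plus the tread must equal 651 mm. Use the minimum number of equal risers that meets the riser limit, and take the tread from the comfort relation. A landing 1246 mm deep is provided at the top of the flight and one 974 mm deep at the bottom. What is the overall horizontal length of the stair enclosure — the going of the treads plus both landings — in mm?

9495 mm

⌈4680/181⌉ = 26 risers.
R = 4680 ÷ 26 = 180 mm.
From 2R + T = 651: T = 651 − 360 = 291 mm.
26 risers give 25 treads; going = 25 × 291 = 7275 mm.
Add landings: 7275 + 1246 + 974 = 9495 mm.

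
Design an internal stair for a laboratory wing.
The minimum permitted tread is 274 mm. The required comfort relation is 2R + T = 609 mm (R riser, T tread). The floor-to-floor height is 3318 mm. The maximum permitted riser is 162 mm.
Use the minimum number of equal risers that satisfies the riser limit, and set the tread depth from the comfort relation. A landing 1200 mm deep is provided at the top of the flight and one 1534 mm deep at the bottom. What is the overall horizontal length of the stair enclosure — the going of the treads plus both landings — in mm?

At most 162 each: 3318/162 = 20.48, giving 21 risers.
R = 3318 ÷ 21 = 158 mm.
T = 609 − 2·158 = 293 mm, which satisfies the 274 mm minimum.
Going = (21 − 1) × 293 = 5860 mm.
Enclosure = 5860 + 1200 + 1534 = 8594 mm.

8594 mm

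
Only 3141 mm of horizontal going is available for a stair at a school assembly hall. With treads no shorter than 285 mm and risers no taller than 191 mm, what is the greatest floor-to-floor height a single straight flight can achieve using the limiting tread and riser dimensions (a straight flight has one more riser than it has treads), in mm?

2292 mm

3141 / 285 = 11.02, so 11 treads fit.
Risers = treads + 1 = 12.
Maximum height = 12 × 191 = 2292 mm.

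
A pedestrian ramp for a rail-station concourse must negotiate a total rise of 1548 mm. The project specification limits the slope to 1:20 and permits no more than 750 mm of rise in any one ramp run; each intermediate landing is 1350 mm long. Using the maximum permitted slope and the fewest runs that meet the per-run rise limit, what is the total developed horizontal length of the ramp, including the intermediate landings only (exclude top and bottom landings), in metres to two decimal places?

At most 750 each: 1548/750 = 2.06, giving 3 ramp runs. That means 2 intermediate landings.
Horizontal run for 1548 mm of rise at 1:20 is 1548 × 20 = 30960 mm.
Intermediate landings: 2 × 1350 = 2700 mm.
Developed length = 30960 + 2700 = 33660 mm.
= 33.66 m.

33.66 m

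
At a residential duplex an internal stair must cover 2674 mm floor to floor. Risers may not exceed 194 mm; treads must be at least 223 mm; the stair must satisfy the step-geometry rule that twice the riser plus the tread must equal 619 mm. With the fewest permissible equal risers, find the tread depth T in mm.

237 mm

2674 / 194 = 13.784 → round up to 14 risers.
R = 2674 ÷ 14 = 191 mm.
T = 619 − 2·191 = 237 mm, which satisfies the 223 mm minimum.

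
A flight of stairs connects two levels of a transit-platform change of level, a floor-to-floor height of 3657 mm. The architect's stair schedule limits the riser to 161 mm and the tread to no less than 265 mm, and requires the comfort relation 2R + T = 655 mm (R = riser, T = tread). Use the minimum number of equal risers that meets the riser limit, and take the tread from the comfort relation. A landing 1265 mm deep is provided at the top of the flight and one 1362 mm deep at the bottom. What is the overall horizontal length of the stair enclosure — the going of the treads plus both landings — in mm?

10041 mm

At most 161 each: 3657/161 = 22.71, giving 23 risers.
Riser R = 3657 / 23 = 159 mm, within the 161 mm limit.
T = 655 − 2·159 = 337 mm, which satisfies the 265 mm minimum.
23 risers give 22 treads; going = 22 × 337 = 7414 mm.
Enclosure = 7414 + 1265 + 1362 = 10041 mm.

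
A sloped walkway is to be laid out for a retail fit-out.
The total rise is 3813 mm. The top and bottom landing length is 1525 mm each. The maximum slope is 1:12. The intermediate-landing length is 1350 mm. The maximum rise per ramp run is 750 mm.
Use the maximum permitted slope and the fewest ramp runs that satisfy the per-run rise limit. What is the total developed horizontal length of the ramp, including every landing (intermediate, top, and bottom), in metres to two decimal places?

55.56 m

⌈3813/750⌉ = 6 ramp runs. That means 5 intermediate landings.
Horizontal run for 3813 mm of rise at 1:12 is 3813 × 12 = 45756 mm.
Intermediate landings: 5 × 1350 = 6750 mm.
Top and bottom landings: 2 × 1525 = 3050 mm.
Total = 45756 + 6750 + 3050 = 55556 mm.
= 55.56 m.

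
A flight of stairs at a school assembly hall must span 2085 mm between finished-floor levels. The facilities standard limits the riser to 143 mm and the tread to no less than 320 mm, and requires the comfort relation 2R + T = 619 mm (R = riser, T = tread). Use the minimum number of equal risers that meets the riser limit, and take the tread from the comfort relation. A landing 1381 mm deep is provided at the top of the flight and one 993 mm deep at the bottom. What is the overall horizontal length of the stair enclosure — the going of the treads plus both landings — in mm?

7148 mm

2085 / 143 = 14.580 → round up to 15 risers.
R = 2085 ÷ 15 = 139 mm.
T = 619 − 2·139 = 341 mm, which satisfies the 320 mm minimum.
Going = (15 − 1) × 341 = 4774 mm.
Enclosure = 4774 + 1381 + 993 = 7148 mm.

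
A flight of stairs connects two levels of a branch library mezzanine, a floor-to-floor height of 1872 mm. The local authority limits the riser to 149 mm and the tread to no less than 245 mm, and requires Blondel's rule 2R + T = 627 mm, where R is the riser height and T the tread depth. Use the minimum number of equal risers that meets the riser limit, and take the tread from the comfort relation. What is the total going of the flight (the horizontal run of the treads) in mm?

4068 mm

⌈1872/149⌉ = 13 risers.
Each riser is 1872/13 = 144 mm (≤ 149 mm).
Tread T = 627 − 2 × 144 = 339 mm (≥ 245 mm).
Going = (13 − 1) × 339 = 4068 mm.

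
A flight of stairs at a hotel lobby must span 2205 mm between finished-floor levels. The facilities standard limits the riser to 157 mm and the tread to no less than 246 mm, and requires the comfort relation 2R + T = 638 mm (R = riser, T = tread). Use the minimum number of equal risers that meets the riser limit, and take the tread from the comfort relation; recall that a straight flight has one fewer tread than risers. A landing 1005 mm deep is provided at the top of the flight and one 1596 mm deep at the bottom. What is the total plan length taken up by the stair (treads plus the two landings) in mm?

7417 mm

⌈2205/157⌉ = 15 risers.
R = 2205 ÷ 15 = 147 mm.
Tread T = 638 − 2 × 147 = 344 mm (≥ 246 mm).
Going = (15 − 1) × 344 = 4816 mm.
Add landings: 4816 + 1005 + 1596 = 7417 mm.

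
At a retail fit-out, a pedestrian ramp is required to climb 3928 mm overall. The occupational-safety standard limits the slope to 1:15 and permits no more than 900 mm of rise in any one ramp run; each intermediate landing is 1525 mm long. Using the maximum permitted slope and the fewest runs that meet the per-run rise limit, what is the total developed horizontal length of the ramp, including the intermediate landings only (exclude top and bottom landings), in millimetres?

65020 mm

3928 / 900 = 4.364 → round up to 5 ramp runs. That means 4 intermediate landings.
Ramp run (horizontal) at 1:15: 3928 × 15 = 58920 mm.
4 intermediate landings contribute 4 × 1525 = 6100 mm.
Total developed length = 58920 + 6100 = 65020 mm.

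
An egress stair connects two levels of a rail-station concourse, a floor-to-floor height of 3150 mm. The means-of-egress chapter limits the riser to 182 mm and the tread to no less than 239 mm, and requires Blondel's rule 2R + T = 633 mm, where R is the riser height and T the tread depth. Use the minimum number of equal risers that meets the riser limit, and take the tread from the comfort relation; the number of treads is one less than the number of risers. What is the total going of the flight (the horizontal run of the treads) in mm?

At most 182 each: 3150/182 = 17.31, giving 18 risers.
Riser R = 3150 / 18 = 175 mm, within the 182 mm limit.
From 2R + T = 633: T = 633 − 350 = 283 mm.
Going = (18 − 1) × 283 = 4811 mm.

4811 mm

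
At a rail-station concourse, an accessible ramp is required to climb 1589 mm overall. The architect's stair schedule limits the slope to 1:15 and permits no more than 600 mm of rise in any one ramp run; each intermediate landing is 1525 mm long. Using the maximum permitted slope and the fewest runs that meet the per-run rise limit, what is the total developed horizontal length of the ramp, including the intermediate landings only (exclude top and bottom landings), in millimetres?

⌈1589/600⌉ = 3 ramp runs. That means 2 intermediate landings.
Ramp run (horizontal) at 1:15: 1589 × 15 = 23835 mm.
2 intermediate landings contribute 2 × 1525 = 3050 mm.
Total developed length = 23835 + 3050 = 26885 mm.

26885 mm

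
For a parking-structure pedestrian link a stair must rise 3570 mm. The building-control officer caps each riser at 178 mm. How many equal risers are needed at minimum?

3570 / 178 = 20.06, so 21 risers are needed.

21 risers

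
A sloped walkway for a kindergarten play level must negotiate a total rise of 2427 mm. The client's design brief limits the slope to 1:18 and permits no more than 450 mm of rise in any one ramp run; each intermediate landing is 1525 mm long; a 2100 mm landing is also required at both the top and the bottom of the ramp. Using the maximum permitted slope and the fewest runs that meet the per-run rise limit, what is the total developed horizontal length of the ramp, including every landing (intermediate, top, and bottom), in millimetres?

2427 / 450 = 5.39, so 6 ramp runs are needed. That means 5 intermediate landings.
Ramp run (horizontal) at 1:18: 2427 × 18 = 43686 mm.
Intermediate landings: 5 × 1525 = 7625 mm.
Top and bottom landings: 2 × 2100 = 4200 mm.
Total = 43686 + 7625 + 4200 = 55511 mm.

55511 mm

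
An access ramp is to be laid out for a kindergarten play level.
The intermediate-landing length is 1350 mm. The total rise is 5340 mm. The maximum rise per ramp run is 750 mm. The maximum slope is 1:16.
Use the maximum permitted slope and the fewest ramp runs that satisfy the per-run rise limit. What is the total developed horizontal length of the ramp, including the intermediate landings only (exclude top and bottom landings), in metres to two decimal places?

94.89 m

At most 750 each: 5340/750 = 7.12, giving 8 ramp runs. That means 7 intermediate landings.
Horizontal run for 5340 mm of rise at 1:16 is 5340 × 16 = 85440 mm.
7 intermediate landings contribute 7 × 1350 = 9450 mm.
Developed length = 85440 + 9450 = 94890 mm.
= 94.89 m.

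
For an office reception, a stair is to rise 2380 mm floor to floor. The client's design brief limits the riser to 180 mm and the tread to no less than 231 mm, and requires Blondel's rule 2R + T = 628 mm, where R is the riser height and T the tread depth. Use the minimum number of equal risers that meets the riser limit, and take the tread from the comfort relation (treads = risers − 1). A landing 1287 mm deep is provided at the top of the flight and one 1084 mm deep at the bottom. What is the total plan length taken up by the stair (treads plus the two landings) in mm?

6115 mm

At most 180 each: 2380/180 = 13.22, giving 14 risers.
Riser R = 2380 / 14 = 170 mm, within the 180 mm limit.
From 2R + T = 628: T = 628 − 340 = 288 mm.
Treads = 14 − 1 = 13; going = 13 × 288 = 3744 mm.
Add landings: 3744 + 1287 + 1084 = 6115 mm.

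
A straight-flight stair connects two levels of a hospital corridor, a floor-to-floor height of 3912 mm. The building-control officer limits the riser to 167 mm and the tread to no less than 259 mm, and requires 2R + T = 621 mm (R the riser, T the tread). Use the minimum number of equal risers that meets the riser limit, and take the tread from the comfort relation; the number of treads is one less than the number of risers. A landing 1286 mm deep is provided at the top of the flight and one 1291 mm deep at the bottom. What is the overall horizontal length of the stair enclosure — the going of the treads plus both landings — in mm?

⌈3912/167⌉ = 24 risers.
Riser R = 3912 / 24 = 163 mm, within the 167 mm limit.
T = 621 − 2·163 = 295 mm, which satisfies the 259 mm minimum.
24 risers give 23 treads; going = 23 × 295 = 6785 mm.
Enclosure = 6785 + 1286 + 1291 = 9362 mm.

9362 mm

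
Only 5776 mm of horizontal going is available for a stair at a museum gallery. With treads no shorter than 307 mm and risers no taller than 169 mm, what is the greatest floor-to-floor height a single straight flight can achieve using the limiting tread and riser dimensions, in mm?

3211 mm

5776 / 307 = 18.81, so 18 treads fit.
Risers = treads + 1 = 19.
Maximum height = 19 × 169 = 3211 mm.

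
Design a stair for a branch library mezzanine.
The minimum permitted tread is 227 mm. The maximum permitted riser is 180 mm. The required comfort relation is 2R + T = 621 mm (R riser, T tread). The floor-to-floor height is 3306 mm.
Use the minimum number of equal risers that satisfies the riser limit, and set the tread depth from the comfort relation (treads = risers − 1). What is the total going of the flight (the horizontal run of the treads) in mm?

4914 mm

3306 / 180 = 18.37, so 19 risers are needed.
Riser R = 3306 / 19 = 174 mm, within the 180 mm limit.
T = 621 − 2·174 = 273 mm, which satisfies the 227 mm minimum.
19 risers give 18 treads; going = 18 × 273 = 4914 mm.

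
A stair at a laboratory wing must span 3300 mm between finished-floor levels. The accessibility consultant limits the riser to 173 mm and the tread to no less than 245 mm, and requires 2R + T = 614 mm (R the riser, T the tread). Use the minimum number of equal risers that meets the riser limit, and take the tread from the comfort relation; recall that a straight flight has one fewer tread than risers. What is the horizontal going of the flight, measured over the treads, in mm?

3300 / 173 = 19.08, so 20 risers are needed.
R = 3300 ÷ 20 = 165 mm.
Tread T = 614 − 2 × 165 = 284 mm (≥ 245 mm).
20 risers give 19 treads; going = 19 × 284 = 5396 mm.

5396 mm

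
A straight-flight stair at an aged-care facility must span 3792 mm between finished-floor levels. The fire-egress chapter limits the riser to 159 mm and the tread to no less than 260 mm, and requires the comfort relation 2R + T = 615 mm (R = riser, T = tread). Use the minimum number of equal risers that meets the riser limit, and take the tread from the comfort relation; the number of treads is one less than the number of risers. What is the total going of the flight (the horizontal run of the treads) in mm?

3792 / 159 = 23.849 → round up to 24 risers.
R = 3792 ÷ 24 = 158 mm.
Tread T = 615 − 2 × 158 = 299 mm (≥ 260 mm).
24 risers give 23 treads; going = 23 × 299 = 6877 mm.

6877 mm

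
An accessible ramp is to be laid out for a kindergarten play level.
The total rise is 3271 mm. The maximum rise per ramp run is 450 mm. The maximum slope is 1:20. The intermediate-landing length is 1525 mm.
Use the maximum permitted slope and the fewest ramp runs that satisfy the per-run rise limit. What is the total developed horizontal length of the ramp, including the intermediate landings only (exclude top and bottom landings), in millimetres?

3271 / 450 = 7.269 → round up to 8 ramp runs. That means 7 intermediate landings.
Horizontal run for 3271 mm of rise at 1:20 is 3271 × 20 = 65420 mm.
Intermediate landings: 7 × 1525 = 10675 mm.
Total developed length = 65420 + 10675 = 76095 mm.

76095 mm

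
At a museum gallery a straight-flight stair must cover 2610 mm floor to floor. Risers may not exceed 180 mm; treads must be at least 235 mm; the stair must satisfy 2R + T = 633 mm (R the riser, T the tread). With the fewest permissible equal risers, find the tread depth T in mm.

285 mm

2610 / 180 = 14.500 → round up to 15 risers.
Each riser is 2610/15 = 174 mm (≤ 180 mm).
T = 633 − 2·174 = 285 mm, which satisfies the 235 mm minimum.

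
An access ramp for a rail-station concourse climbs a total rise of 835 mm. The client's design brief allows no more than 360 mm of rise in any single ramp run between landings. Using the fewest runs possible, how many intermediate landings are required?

2 intermediate landings

835 / 360 = 2.32, so 3 ramp runs are needed.
3 runs are separated by 2 intermediate landings.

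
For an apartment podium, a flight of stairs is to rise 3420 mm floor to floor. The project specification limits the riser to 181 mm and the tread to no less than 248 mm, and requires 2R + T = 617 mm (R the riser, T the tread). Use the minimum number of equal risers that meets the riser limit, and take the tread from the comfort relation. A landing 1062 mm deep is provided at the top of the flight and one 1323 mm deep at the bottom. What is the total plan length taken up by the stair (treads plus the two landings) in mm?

At most 181 each: 3420/181 = 18.90, giving 19 risers.
Riser R = 3420 / 19 = 180 mm, within the 181 mm limit.
T = 617 − 2·180 = 257 mm, which satisfies the 248 mm minimum.
Treads = 19 − 1 = 18; going = 18 × 257 = 4626 mm.
Enclosure = 4626 + 1062 + 1323 = 7011 mm.

7011 mm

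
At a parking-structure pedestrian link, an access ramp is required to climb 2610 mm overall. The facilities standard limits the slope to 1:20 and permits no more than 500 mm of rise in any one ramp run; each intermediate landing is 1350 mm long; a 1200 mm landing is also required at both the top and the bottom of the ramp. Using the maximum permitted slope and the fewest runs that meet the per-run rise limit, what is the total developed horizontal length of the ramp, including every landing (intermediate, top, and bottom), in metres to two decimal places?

At most 500 each: 2610/500 = 5.22, giving 6 ramp runs. That means 5 intermediate landings.
Ramp run (horizontal) at 1:20: 2610 × 20 = 52200 mm.
Intermediate landings: 5 × 1350 = 6750 mm.
Top and bottom landings: 2 × 1200 = 2400 mm.
Total = 52200 + 6750 + 2400 = 61350 mm.
= 61.35 m.

61.35 m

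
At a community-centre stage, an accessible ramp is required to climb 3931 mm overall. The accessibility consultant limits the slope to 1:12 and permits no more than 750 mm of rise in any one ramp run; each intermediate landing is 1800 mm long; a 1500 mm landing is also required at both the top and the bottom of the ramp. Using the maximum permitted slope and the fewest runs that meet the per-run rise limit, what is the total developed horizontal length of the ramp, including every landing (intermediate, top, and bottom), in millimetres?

59172 mm

⌈3931/750⌉ = 6 ramp runs. That means 5 intermediate landings.
Ramp run (horizontal) at 1:12: 3931 × 12 = 47172 mm.
Intermediate landings: 5 × 1800 = 9000 mm.
Top and bottom landings: 2 × 1500 = 3000 mm.
Total = 47172 + 9000 + 3000 = 59172 mm.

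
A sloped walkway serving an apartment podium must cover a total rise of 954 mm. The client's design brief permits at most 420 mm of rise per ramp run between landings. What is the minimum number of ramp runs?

954 / 420 = 2.27, so 3 ramp runs are needed.

3 runs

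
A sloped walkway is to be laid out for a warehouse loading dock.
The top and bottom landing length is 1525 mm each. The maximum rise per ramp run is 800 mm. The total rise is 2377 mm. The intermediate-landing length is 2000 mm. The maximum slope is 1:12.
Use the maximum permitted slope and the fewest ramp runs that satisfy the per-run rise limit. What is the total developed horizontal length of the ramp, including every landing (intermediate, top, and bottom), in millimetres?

35574 mm

At most 800 each: 2377/800 = 2.97, giving 3 ramp runs. That means 2 intermediate landings.
Horizontal run for 2377 mm of rise at 1:12 is 2377 × 12 = 28524 mm.
2 intermediate landings contribute 2 × 2000 = 4000 mm.
Top and bottom landings: 2 × 1525 = 3050 mm.
Total = 28524 + 4000 + 3050 = 35574 mm.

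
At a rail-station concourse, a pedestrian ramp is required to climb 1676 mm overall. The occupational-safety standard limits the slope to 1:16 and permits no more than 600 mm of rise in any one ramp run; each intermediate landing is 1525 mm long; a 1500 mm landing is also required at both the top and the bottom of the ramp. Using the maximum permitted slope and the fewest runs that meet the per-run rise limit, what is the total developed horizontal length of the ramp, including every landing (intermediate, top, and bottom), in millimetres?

1676 / 600 = 2.79, so 3 ramp runs are needed. That means 2 intermediate landings.
Ramp run (horizontal) at 1:16: 1676 × 16 = 26816 mm.
Intermediate landings: 2 × 1525 = 3050 mm.
Top and bottom landings: 2 × 1500 = 3000 mm.
Total = 26816 + 3050 + 3000 = 32866 mm.

32866 mm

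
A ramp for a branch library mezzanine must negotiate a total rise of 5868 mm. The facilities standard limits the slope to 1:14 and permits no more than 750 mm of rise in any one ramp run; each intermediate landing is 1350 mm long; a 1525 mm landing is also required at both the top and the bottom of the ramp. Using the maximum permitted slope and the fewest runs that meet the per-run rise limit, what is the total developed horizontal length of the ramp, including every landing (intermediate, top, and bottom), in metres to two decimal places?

94.65 m

⌈5868/750⌉ = 8 ramp runs. That means 7 intermediate landings.
Horizontal run for 5868 mm of rise at 1:14 is 5868 × 14 = 82152 mm.
7 intermediate landings contribute 7 × 1350 = 9450 mm.
Top and bottom landings: 2 × 1525 = 3050 mm.
Total = 82152 + 9450 + 3050 = 94652 mm.
= 94.65 m.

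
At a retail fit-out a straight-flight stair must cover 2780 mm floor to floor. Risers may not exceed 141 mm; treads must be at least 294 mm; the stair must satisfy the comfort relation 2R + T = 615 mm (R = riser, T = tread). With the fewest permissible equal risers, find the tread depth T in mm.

337 mm

2780 / 141 = 19.72, so 20 risers are needed.
Riser R = 2780 / 20 = 139 mm, within the 141 mm limit.
From 2R + T = 615: T = 615 − 278 = 337 mm.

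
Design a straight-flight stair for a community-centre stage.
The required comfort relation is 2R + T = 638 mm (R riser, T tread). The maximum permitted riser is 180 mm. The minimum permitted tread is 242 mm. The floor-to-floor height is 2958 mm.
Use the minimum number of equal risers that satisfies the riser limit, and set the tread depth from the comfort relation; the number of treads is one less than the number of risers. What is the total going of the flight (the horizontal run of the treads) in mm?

4640 mm

2958 / 180 = 16.43, so 17 risers are needed.
Riser R = 2958 / 17 = 174 mm, within the 180 mm limit.
From 2R + T = 638: T = 638 − 348 = 290 mm.
Treads = 17 − 1 = 16; going = 16 × 290 = 4640 mm.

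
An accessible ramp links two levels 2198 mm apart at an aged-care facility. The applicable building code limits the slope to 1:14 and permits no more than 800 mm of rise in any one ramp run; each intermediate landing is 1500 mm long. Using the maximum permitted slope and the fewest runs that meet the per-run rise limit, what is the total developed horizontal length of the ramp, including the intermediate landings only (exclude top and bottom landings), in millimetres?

33772 mm

At most 800 each: 2198/800 = 2.75, giving 3 ramp runs. That means 2 intermediate landings.
Horizontal run for 2198 mm of rise at 1:14 is 2198 × 14 = 30772 mm.
2 intermediate landings contribute 2 × 1500 = 3000 mm.
Total developed length = 30772 + 3000 = 33772 mm.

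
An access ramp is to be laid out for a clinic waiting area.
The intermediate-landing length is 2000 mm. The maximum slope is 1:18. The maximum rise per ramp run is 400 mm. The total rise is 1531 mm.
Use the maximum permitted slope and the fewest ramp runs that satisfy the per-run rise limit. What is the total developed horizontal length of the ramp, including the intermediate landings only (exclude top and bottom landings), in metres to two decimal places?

1531 / 400 = 3.83, so 4 ramp runs are needed. That means 3 intermediate landings.
Ramp run (horizontal) at 1:18: 1531 × 18 = 27558 mm.
3 intermediate landings contribute 3 × 2000 = 6000 mm.
Total developed length = 27558 + 6000 = 33558 mm.
= 33.56 m.

33.56 m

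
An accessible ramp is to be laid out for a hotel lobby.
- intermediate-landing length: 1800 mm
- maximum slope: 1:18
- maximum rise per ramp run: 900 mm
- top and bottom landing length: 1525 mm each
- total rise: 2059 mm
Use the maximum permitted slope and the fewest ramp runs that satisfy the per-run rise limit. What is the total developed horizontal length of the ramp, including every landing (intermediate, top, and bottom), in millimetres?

43712 mm

2059 / 900 = 2.29, so 3 ramp runs are needed. That means 2 intermediate landings.
Horizontal run for 2059 mm of rise at 1:18 is 2059 × 18 = 37062 mm.
2 intermediate landings contribute 2 × 1800 = 3600 mm.
Top and bottom landings: 2 × 1525 = 3050 mm.
Total = 37062 + 3600 + 3050 = 43712 mm.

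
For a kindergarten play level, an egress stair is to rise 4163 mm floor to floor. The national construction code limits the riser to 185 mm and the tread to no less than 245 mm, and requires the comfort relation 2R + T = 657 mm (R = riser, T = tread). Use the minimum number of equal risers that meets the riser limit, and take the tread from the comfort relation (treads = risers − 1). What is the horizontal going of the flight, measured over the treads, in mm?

4163 / 185 = 22.50, so 23 risers are needed.
Riser R = 4163 / 23 = 181 mm, within the 185 mm limit.
T = 657 − 2·181 = 295 mm, which satisfies the 245 mm minimum.
Treads = 23 − 1 = 22; going = 22 × 295 = 6490 mm.

6490 mm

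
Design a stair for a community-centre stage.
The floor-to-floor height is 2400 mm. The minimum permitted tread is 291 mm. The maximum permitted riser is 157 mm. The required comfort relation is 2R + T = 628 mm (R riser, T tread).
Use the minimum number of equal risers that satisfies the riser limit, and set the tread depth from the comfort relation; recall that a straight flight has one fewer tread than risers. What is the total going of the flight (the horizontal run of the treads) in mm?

⌈2400/157⌉ = 16 risers.
R = 2400 ÷ 16 = 150 mm.
From 2R + T = 628: T = 628 − 300 = 328 mm.
16 risers give 15 treads; going = 15 × 328 = 4920 mm.

4920 mm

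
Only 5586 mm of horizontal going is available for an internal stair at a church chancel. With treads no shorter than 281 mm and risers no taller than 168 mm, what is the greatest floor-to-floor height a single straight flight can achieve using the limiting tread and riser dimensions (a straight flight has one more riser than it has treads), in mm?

3360 mm

Treads that fit: ⌊5586 / 281⌋ = 19.
Risers = treads + 1 = 20.
Maximum height = 20 × 168 = 3360 mm.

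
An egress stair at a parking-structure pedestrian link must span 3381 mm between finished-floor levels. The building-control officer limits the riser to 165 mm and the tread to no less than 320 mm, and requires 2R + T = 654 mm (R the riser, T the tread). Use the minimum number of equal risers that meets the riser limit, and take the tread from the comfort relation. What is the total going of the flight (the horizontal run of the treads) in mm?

6640 mm

3381 / 165 = 20.491 → round up to 21 risers.
Each riser is 3381/21 = 161 mm (≤ 165 mm).
Tread T = 654 − 2 × 161 = 332 mm (≥ 320 mm).
21 risers give 20 treads; going = 20 × 332 = 6640 mm.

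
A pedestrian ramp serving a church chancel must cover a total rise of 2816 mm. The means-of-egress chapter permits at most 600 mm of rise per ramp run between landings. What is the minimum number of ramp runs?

2816 / 600 = 4.69, so 5 ramp runs are needed.

5 runs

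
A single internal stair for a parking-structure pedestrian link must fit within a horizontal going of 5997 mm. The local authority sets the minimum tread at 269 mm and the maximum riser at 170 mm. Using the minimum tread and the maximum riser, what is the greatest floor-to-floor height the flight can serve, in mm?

5997 / 269 = 22.29, so 22 treads fit.
Risers = treads + 1 = 23.
Maximum height = 23 × 170 = 3910 mm.

3910 mm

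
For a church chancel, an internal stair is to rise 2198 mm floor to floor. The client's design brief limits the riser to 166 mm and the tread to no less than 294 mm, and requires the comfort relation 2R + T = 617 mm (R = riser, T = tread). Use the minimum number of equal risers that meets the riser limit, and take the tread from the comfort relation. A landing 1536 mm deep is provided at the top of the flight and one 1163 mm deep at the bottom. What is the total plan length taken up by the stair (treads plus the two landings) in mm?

⌈2198/166⌉ = 14 risers.
R = 2198 ÷ 14 = 157 mm.
Tread T = 617 − 2 × 157 = 303 mm (≥ 294 mm).
14 risers give 13 treads; going = 13 × 303 = 3939 mm.
Add landings: 3939 + 1536 + 1163 = 6638 mm.

6638 mm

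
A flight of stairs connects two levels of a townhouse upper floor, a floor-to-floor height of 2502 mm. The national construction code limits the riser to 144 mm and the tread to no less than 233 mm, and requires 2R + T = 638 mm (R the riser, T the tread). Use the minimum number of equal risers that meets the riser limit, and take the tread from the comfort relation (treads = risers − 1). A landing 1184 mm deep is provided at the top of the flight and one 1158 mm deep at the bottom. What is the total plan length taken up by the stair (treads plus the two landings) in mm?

2502 / 144 = 17.38, so 18 risers are needed.
Riser R = 2502 / 18 = 139 mm, within the 144 mm limit.
From 2R + T = 638: T = 638 − 278 = 360 mm.
Going = (18 − 1) × 360 = 6120 mm.
Add landings: 6120 + 1184 + 1158 = 8462 mm.

8462 mm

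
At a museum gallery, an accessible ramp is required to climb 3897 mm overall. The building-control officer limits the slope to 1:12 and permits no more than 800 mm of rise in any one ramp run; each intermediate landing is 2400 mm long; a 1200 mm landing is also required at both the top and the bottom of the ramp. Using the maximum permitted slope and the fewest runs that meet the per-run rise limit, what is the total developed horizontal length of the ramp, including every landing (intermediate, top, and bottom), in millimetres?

58764 mm

3897 / 800 = 4.871 → round up to 5 ramp runs. That means 4 intermediate landings.
Ramp run (horizontal) at 1:12: 3897 × 12 = 46764 mm.
4 intermediate landings contribute 4 × 2400 = 9600 mm.
Top and bottom landings: 2 × 1200 = 2400 mm.
Total = 46764 + 9600 + 2400 = 58764 mm.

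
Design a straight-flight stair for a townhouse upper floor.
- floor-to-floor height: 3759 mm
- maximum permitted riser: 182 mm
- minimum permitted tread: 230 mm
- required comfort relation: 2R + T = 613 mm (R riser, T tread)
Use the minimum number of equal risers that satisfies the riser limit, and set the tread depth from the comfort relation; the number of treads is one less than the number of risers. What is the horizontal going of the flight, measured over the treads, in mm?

5100 mm

3759 / 182 = 20.65, so 21 risers are needed.
Each riser is 3759/21 = 179 mm (≤ 182 mm).
Tread T = 613 − 2 × 179 = 255 mm (≥ 230 mm).
Treads = 21 − 1 = 20; going = 20 × 255 = 5100 mm.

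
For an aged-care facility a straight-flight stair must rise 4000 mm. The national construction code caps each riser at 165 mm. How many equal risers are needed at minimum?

⌈4000/165⌉ = 25 risers.

25 risers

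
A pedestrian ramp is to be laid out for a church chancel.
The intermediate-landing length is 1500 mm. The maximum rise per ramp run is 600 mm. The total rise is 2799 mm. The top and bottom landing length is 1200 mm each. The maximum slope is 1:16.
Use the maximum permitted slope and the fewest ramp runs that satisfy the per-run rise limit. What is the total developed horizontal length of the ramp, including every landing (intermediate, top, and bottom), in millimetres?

At most 600 each: 2799/600 = 4.67, giving 5 ramp runs. That means 4 intermediate landings.
Ramp run (horizontal) at 1:16: 2799 × 16 = 44784 mm.
Intermediate landings: 4 × 1500 = 6000 mm.
Top and bottom landings: 2 × 1200 = 2400 mm.
Total = 44784 + 6000 + 2400 = 53184 mm.

53184 mm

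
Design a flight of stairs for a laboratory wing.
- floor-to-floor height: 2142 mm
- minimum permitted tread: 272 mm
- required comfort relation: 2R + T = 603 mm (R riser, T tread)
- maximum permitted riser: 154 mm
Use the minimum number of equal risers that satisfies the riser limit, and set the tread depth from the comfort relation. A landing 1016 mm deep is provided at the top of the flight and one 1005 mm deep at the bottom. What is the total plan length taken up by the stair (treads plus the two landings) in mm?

2142 / 154 = 13.909 → round up to 14 risers.
Riser R = 2142 / 14 = 153 mm, within the 154 mm limit.
From 2R + T = 603: T = 603 − 306 = 297 mm.
Treads = 14 − 1 = 13; going = 13 × 297 = 3861 mm.
Enclosure = 3861 + 1016 + 1005 = 5882 mm.

5882 mm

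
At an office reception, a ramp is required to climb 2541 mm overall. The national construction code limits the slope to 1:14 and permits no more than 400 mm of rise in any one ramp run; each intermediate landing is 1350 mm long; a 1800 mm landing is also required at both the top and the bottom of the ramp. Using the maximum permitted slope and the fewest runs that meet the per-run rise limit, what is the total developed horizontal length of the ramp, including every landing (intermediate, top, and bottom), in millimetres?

47274 mm

2541 / 400 = 6.35, so 7 ramp runs are needed. That means 6 intermediate landings.
Ramp run (horizontal) at 1:14: 2541 × 14 = 35574 mm.
Intermediate landings: 6 × 1350 = 8100 mm.
Top and bottom landings: 2 × 1800 = 3600 mm.
Total = 35574 + 8100 + 3600 = 47274 mm.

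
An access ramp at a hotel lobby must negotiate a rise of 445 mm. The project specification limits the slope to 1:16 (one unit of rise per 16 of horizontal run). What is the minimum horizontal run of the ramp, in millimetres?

At 1:16 the run is 16 × 445 = 7120 mm.

7120 mm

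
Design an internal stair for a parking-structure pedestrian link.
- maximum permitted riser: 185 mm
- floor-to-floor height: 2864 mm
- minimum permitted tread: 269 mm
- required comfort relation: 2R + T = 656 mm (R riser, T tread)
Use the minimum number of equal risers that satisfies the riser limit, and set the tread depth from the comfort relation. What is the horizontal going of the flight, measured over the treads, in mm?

2864 / 185 = 15.481 → round up to 16 risers.
R = 2864 ÷ 16 = 179 mm.
Tread T = 656 − 2 × 179 = 298 mm (≥ 269 mm).
Going = (16 − 1) × 298 = 4470 mm.

4470 mm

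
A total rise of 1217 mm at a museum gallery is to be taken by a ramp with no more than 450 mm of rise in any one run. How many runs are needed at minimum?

3 runs

1217 / 450 = 2.704 → round up to 3 ramp runs.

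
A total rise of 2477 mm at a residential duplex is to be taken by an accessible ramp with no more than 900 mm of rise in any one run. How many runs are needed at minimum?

3 runs

⌈2477/900⌉ = 3 ramp runs.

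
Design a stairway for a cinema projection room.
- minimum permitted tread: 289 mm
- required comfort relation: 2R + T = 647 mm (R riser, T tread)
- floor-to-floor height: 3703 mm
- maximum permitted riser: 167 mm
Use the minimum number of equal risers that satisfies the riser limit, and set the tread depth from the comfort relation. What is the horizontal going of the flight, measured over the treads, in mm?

⌈3703/167⌉ = 23 risers.
Riser R = 3703 / 23 = 161 mm, within the 167 mm limit.
From 2R + T = 647: T = 647 − 322 = 325 mm.
23 risers give 22 treads; going = 22 × 325 = 7150 mm.

7150 mm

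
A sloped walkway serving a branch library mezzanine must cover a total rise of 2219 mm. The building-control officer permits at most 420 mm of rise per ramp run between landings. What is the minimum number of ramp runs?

6 runs

2219 / 420 = 5.28, so 6 ramp runs are needed.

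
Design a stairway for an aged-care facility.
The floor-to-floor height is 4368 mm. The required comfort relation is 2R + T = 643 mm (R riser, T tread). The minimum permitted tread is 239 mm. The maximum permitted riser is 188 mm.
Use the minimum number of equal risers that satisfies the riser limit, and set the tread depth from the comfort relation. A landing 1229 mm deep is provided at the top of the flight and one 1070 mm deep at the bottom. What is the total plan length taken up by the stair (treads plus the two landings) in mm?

4368 / 188 = 23.234 → round up to 24 risers.
Riser R = 4368 / 24 = 182 mm, within the 188 mm limit.
T = 643 − 2·182 = 279 mm, which satisfies the 239 mm minimum.
24 risers give 23 treads; going = 23 × 279 = 6417 mm.
Enclosure = 6417 + 1229 + 1070 = 8716 mm.

8716 mm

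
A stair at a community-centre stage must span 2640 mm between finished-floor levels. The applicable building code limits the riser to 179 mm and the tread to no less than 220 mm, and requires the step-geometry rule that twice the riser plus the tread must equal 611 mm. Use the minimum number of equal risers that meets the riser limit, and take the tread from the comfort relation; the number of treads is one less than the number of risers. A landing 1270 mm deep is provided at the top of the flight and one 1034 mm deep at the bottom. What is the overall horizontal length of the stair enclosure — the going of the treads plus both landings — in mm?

5930 mm

2640 / 179 = 14.749 → round up to 15 risers.
Each riser is 2640/15 = 176 mm (≤ 179 mm).
Tread T = 611 − 2 × 176 = 259 mm (≥ 220 mm).
Going = (15 − 1) × 259 = 3626 mm.
Enclosure = 3626 + 1270 + 1034 = 5930 mm.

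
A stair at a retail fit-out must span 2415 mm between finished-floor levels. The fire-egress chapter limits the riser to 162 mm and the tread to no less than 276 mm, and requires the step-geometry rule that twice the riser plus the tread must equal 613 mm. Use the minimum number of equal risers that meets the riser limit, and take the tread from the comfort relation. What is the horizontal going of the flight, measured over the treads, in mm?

At most 162 each: 2415/162 = 14.91, giving 15 risers.
R = 2415 ÷ 15 = 161 mm.
Tread T = 613 − 2 × 161 = 291 mm (≥ 276 mm).
15 risers give 14 treads; going = 14 × 291 = 4074 mm.

4074 mm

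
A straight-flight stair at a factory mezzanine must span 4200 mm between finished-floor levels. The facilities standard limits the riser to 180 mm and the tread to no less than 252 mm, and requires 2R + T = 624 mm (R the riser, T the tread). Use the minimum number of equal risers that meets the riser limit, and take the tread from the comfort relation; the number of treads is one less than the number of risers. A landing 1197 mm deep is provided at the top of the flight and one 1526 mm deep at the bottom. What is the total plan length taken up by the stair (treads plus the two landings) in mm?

4200 / 180 = 23.33, so 24 risers are needed.
Riser R = 4200 / 24 = 175 mm, within the 180 mm limit.
T = 624 − 2·175 = 274 mm, which satisfies the 252 mm minimum.
24 risers give 23 treads; going = 23 × 274 = 6302 mm.
Add landings: 6302 + 1197 + 1526 = 9025 mm.

9025 mm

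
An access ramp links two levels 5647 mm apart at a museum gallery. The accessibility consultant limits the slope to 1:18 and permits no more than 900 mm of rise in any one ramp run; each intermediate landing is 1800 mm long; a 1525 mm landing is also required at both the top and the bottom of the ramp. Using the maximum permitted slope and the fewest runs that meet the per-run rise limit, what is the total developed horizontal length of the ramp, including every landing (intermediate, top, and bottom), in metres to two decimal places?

115.50 m

⌈5647/900⌉ = 7 ramp runs. That means 6 intermediate landings.
Horizontal run for 5647 mm of rise at 1:18 is 5647 × 18 = 101646 mm.
6 intermediate landings contribute 6 × 1800 = 10800 mm.
Top and bottom landings: 2 × 1525 = 3050 mm.
Total = 101646 + 10800 + 3050 = 115496 mm.
= 115.50 m.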